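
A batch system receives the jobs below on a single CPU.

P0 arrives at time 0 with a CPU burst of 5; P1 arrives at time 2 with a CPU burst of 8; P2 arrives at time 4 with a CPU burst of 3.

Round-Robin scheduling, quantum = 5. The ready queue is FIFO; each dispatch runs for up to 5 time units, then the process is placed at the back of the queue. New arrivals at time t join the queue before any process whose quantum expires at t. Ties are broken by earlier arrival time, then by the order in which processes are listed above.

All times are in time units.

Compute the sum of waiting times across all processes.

12

Schedule: | P0 0-5 | P1 5-10 | P2 10-13 | P1 13-16 |
Completion: P0=5  P1=16  P2=13
Turnaround (C−A): P0=5  P1=14  P2=9
Waiting = turnaround − burst: P0=0, P1=6, P2=6
Total waiting = 0 + 6 + 6 = 12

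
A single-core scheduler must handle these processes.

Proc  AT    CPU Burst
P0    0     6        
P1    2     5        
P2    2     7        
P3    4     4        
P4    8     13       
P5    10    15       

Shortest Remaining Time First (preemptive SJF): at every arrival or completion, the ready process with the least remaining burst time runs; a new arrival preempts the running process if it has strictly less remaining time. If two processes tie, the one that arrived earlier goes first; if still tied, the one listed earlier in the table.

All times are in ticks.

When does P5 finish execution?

Schedule: | P0 0-6 | P3 6-10 | P1 10-15 | P2 15-22 | P4 22-35 | P5 35-50 |
Completion: P0=6  P1=15  P2=22  P3=10  P4=35  P5=50
Turnaround (C−A): P0=6  P1=13  P2=20  P3=6  P4=27  P5=40

50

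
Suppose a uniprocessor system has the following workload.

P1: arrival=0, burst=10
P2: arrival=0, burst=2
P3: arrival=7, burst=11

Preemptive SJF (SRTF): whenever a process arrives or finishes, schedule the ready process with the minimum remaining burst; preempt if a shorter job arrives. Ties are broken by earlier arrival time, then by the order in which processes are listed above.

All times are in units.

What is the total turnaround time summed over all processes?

Schedule: | P2 0-2 | P1 2-12 | P3 12-23 |
Completion: P1=12  P2=2  P3=23
Turnaround (C−A): P1=12  P2=2  P3=16
Turnaround = completion − arrival: P1=12, P2=2, P3=16
Total turnaround = 12 + 2 + 16 = 30

30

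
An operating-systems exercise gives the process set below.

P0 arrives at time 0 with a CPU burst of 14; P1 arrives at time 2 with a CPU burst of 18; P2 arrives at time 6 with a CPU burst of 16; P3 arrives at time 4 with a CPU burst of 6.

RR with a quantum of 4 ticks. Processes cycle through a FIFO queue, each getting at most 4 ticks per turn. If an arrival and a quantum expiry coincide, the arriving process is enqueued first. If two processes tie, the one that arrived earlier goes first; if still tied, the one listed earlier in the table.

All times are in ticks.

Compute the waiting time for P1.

34

Timeline: | P0 0-4 | P1 4-8 | P3 8-12 | P0 12-16 | P2 16-20 | P1 20-24 | P3 24-26 | P0 26-30 | P2 30-34 | P1 34-38 | P0 38-40 | P2 40-44 | P1 44-48 | P2 48-52 | P1 52-54 |
Completion: P0=40  P1=54  P2=52  P3=26
Turnaround (C−A): P0=40  P1=52  P2=46  P3=22
Waiting(P1) = turnaround − burst = 52 − 18 = 34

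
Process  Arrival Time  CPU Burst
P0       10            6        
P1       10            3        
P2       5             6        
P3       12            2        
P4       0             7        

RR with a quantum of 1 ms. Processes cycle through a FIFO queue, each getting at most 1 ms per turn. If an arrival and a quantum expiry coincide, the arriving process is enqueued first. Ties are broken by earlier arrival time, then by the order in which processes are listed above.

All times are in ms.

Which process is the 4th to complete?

P2

Schedule: | P4 0-5 | P2 5-6 | P4 6-7 | P2 7-8 | P4 8-9 | P2 9-10 | P0 10-11 | P1 11-12 | P2 12-13 | P0 13-14 | P3 14-15 | P1 15-16 | P2 16-17 | P0 17-18 | P3 18-19 | P1 19-20 | P2 20-21 | P0 21-24 |
Completion: P0=24  P1=20  P2=21  P3=19  P4=9
Turnaround (C−A): P0=14  P1=10  P2=16  P3=7  P4=9
Finish order: P4 → P3 → P1 → P2 → P0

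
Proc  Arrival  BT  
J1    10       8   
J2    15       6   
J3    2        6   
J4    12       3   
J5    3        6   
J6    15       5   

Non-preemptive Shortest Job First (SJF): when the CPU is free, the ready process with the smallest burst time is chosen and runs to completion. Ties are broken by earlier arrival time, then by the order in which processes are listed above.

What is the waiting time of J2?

7

Timeline: | idle 0-2 | J3 2-8 | J5 8-14 | J4 14-17 | J6 17-22 | J2 22-28 | J1 28-36 |
Completion: J1=36  J2=28  J3=8  J4=17  J5=14  J6=22
Turnaround (C−A): J1=26  J2=13  J3=6  J4=5  J5=11  J6=7
Waiting(J2) = turnaround − burst = 13 − 6 = 7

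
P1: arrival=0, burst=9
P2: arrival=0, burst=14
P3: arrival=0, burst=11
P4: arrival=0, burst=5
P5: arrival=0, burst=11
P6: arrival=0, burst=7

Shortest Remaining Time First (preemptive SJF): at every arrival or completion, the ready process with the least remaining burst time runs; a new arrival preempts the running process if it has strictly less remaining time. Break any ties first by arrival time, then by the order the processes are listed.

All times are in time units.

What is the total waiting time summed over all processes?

Timeline: | P4 0-5 | P6 5-12 | P1 12-21 | P3 21-32 | P5 32-43 | P2 43-57 |
Completion: P1=21  P2=57  P3=32  P4=5  P5=43  P6=12
Waiting = turnaround − burst: P1=12, P2=43, P3=21, P4=0, P5=32, P6=5
Total waiting = 12 + 43 + 21 + 0 + 32 + 5 = 113

113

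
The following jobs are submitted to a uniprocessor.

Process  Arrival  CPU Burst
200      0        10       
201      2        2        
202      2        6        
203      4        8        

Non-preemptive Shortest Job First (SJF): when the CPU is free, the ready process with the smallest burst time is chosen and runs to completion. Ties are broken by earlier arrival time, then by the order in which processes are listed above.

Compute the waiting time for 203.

Schedule: | 200 0-10 | 201 10-12 | 202 12-18 | 203 18-26 |
Completion: 200=10  201=12  202=18  203=26
Waiting(203) = turnaround − burst = 22 − 8 = 14

14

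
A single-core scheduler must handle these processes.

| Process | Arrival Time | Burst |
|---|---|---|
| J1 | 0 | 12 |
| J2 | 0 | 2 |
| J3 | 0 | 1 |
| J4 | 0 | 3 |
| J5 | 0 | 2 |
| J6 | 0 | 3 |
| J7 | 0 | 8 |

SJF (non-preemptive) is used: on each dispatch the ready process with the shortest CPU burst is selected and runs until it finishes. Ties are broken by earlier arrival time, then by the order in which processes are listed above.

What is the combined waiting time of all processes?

47

Gantt: | J3 0-1 | J2 1-3 | J5 3-5 | J4 5-8 | J6 8-11 | J7 11-19 | J1 19-31 |
Completion: J1=31  J2=3  J3=1  J4=8  J5=5  J6=11  J7=19
Waiting = turnaround − burst: J1=19, J2=1, J3=0, J4=5, J5=3, J6=8, J7=11
Total waiting = 19 + 1 + 0 + 5 + 3 + 8 + 11 = 47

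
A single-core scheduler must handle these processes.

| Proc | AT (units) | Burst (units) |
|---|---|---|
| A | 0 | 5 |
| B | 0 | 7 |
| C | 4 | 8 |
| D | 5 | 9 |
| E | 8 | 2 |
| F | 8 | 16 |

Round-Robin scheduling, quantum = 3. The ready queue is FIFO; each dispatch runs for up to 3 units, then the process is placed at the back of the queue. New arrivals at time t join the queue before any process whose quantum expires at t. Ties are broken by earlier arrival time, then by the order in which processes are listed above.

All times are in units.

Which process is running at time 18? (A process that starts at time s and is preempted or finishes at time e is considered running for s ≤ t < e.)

Timeline: | A 0-3 | B 3-6 | A 6-8 | C 8-11 | D 11-14 | B 14-17 | E 17-19 | F 19-22 | C 22-25 | D 25-28 | B 28-29 | F 29-32 | C 32-34 | D 34-37 | F 37-47 |
Completion: A=8  B=29  C=34  D=37  E=19  F=47
Turnaround (C−A): A=8  B=29  C=30  D=32  E=11  F=39

E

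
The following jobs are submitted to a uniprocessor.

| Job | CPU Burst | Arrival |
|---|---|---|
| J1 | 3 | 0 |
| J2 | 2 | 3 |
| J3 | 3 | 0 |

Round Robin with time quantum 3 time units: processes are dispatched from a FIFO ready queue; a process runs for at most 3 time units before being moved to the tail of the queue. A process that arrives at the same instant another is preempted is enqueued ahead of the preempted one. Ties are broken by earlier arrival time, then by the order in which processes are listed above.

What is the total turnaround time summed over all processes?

Schedule: | J1 0-3 | J3 3-6 | J2 6-8 |
Completion: J1=3  J2=8  J3=6
Turnaround (C−A): J1=3  J2=5  J3=6
Turnaround = completion − arrival: J1=3, J2=5, J3=6
Total turnaround = 3 + 5 + 6 = 14

14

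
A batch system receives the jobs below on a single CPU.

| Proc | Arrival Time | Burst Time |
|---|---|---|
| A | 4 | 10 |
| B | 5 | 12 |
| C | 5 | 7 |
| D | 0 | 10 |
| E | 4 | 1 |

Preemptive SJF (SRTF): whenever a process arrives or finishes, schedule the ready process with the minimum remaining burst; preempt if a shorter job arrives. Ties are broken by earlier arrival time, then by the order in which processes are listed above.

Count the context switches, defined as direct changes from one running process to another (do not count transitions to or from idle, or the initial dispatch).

5

Gantt: | D 0-4 | E 4-5 | D 5-11 | C 11-18 | A 18-28 | B 28-40 |
Completion: A=28  B=40  C=18  D=11  E=5
Turnaround (C−A): A=24  B=35  C=13  D=11  E=1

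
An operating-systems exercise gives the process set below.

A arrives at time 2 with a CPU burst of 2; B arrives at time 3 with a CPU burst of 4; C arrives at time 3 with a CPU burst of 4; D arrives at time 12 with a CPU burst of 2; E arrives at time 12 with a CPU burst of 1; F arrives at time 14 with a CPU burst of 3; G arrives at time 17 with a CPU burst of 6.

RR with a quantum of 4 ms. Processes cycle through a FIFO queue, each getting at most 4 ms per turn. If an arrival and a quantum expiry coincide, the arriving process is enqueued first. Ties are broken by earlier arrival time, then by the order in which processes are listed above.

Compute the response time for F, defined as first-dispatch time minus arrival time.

Gantt: | idle 0-2 | A 2-4 | B 4-8 | C 8-12 | D 12-14 | E 14-15 | F 15-18 | G 18-24 |
Completion: A=4  B=8  C=12  D=14  E=15  F=18  G=24
Turnaround (C−A): A=2  B=5  C=9  D=2  E=3  F=4  G=7
Response(F) = first start − arrival = 15 − 14 = 1

1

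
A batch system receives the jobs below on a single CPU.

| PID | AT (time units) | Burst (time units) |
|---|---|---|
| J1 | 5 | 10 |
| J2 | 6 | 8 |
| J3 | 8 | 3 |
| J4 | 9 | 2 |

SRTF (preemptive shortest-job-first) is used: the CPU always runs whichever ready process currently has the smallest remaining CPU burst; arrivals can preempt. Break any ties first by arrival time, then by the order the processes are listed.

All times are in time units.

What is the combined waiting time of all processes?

Timeline: | idle 0-5 | J1 5-6 | J2 6-8 | J3 8-11 | J4 11-13 | J2 13-19 | J1 19-28 |
Completion: J1=28  J2=19  J3=11  J4=13
Turnaround (C−A): J1=23  J2=13  J3=3  J4=4
Waiting = turnaround − burst: J1=13, J2=5, J3=0, J4=2
Total waiting = 13 + 5 + 0 + 2 = 20

20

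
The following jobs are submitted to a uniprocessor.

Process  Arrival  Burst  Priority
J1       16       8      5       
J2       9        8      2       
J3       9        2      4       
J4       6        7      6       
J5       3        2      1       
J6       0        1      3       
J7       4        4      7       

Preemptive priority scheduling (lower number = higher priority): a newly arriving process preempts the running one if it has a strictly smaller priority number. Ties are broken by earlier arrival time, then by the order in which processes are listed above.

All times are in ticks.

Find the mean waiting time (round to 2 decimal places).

7.86

Timeline: | J6 0-1 | idle 1-3 | J5 3-5 | J7 5-6 | J4 6-9 | J2 9-17 | J3 17-19 | J1 19-27 | J4 27-31 | J7 31-34 |
Completion: J1=27  J2=17  J3=19  J4=31  J5=5  J6=1  J7=34
Waiting times: J1=3, J2=0, J3=8, J4=18, J5=0, J6=0, J7=26
Average waiting = (3+0+8+18+0+0+26) / 7 = 55/7 = 7.86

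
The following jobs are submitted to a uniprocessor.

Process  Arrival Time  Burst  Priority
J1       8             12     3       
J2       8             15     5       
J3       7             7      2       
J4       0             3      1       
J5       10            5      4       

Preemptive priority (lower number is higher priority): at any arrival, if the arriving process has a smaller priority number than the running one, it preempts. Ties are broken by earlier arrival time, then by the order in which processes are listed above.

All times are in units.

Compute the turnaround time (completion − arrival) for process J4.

Schedule: | J4 0-3 | idle 3-7 | J3 7-14 | J1 14-26 | J5 26-31 | J2 31-46 |
Completion: J1=26  J2=46  J3=14  J4=3  J5=31
Turnaround (C−A): J1=18  J2=38  J3=7  J4=3  J5=21
Turnaround(J4) = completion − arrival = 3 − 0 = 3

3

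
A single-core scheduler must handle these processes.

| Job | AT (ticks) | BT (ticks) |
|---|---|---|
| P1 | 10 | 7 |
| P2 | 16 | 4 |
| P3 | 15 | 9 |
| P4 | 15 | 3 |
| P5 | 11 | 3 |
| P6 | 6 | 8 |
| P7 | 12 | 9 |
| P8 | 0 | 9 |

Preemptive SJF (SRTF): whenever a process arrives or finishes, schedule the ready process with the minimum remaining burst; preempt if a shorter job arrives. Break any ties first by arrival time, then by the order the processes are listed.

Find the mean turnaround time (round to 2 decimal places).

16.75

Gantt: | P8 0-9 | P6 9-11 | P5 11-14 | P6 14-15 | P4 15-18 | P2 18-22 | P6 22-27 | P1 27-34 | P7 34-43 | P3 43-52 |
Completion: P1=34  P2=22  P3=52  P4=18  P5=14  P6=27  P7=43  P8=9
Turnaround (C−A): P1=24  P2=6  P3=37  P4=3  P5=3  P6=21  P7=31  P8=9
Turnaround times: P1=24, P2=6, P3=37, P4=3, P5=3, P6=21, P7=31, P8=9
Average turnaround = (24+6+37+3+3+21+31+9) / 8 = 134/8 = 16.75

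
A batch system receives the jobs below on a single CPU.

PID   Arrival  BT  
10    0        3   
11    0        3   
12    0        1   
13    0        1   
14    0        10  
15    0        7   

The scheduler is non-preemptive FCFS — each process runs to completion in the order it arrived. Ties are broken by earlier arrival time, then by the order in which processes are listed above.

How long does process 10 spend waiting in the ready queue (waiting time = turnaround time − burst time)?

0

Schedule: | 10 0-3 | 11 3-6 | 12 6-7 | 13 7-8 | 14 8-18 | 15 18-25 |
Completion: 10=3  11=6  12=7  13=8  14=18  15=25
Waiting(10) = turnaround − burst = 3 − 3 = 0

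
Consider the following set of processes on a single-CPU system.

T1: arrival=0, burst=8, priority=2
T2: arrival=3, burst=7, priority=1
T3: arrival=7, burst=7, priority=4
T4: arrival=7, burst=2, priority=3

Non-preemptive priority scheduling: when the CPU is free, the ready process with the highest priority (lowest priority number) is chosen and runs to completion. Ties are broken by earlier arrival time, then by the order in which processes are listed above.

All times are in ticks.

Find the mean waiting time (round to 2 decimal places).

Timeline: | T1 0-8 | T2 8-15 | T4 15-17 | T3 17-24 |
Completion: T1=8  T2=15  T3=24  T4=17
Turnaround (C−A): T1=8  T2=12  T3=17  T4=10
Waiting times: T1=0, T2=5, T3=10, T4=8
Average waiting = (0+5+10+8) / 4 = 23/4 = 5.75

5.75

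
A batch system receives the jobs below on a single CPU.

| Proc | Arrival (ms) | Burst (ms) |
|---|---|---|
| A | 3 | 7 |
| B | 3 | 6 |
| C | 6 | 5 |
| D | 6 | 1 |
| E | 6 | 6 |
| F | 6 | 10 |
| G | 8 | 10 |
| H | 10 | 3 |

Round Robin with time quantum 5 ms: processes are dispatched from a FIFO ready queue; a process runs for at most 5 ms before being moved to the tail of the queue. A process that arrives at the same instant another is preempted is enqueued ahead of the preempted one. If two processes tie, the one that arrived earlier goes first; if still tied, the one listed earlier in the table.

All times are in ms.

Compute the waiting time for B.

Gantt: | idle 0-3 | A 3-8 | B 8-13 | C 13-18 | D 18-19 | E 19-24 | F 24-29 | G 29-34 | A 34-36 | H 36-39 | B 39-40 | E 40-41 | F 41-46 | G 46-51 |
Completion: A=36  B=40  C=18  D=19  E=41  F=46  G=51  H=39
Waiting(B) = turnaround − burst = 37 − 6 = 31

31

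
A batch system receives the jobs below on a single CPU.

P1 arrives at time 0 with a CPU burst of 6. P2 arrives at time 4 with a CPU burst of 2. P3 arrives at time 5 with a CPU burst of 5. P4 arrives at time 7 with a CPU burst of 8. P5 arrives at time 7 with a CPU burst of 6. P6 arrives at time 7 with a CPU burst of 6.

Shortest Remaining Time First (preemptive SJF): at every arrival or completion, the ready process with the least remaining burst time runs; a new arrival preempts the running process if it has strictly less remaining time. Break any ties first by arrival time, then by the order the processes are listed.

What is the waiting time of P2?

Schedule: | P1 0-6 | P2 6-8 | P3 8-13 | P5 13-19 | P6 19-25 | P4 25-33 |
Completion: P1=6  P2=8  P3=13  P4=33  P5=19  P6=25
Turnaround (C−A): P1=6  P2=4  P3=8  P4=26  P5=12  P6=18
Waiting(P2) = turnaround − burst = 4 − 2 = 2

2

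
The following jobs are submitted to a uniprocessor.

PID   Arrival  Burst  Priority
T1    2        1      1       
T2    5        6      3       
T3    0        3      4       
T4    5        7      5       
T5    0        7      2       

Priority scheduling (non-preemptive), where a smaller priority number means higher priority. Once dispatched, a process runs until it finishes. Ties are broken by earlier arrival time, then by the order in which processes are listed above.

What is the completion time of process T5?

7

Timeline: | T5 0-7 | T1 7-8 | T2 8-14 | T3 14-17 | T4 17-24 |
Completion: T1=8  T2=14  T3=17  T4=24  T5=7
Turnaround (C−A): T1=6  T2=9  T3=17  T4=19  T5=7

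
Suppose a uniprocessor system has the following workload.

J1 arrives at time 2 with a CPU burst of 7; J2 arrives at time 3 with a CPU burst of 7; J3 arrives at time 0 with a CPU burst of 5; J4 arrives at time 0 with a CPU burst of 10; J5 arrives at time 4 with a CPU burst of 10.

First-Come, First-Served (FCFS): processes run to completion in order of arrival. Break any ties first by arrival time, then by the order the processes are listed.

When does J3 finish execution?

Gantt: | J3 0-5 | J4 5-15 | J1 15-22 | J2 22-29 | J5 29-39 |
Completion: J1=22  J2=29  J3=5  J4=15  J5=39

5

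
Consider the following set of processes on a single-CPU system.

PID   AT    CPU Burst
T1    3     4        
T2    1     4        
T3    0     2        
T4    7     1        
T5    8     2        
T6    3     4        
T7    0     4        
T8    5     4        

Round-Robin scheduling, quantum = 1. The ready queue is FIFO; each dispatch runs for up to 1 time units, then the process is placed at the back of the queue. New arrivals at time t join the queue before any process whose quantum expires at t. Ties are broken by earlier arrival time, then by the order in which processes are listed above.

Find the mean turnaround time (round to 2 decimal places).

Schedule: | T3 0-1 | T7 1-2 | T2 2-3 | T3 3-4 | T7 4-5 | T1 5-6 | T6 6-7 | T2 7-8 | T8 8-9 | T7 9-10 | T1 10-11 | T4 11-12 | T6 12-13 | T5 13-14 | T2 14-15 | T8 15-16 | T7 16-17 | T1 17-18 | T6 18-19 | T5 19-20 | T2 20-21 | T8 21-22 | T1 22-23 | T6 23-24 | T8 24-25 |
Completion: T1=23  T2=21  T3=4  T4=12  T5=20  T6=24  T7=17  T8=25
Turnaround (C−A): T1=20  T2=20  T3=4  T4=5  T5=12  T6=21  T7=17  T8=20
Turnaround times: T1=20, T2=20, T3=4, T4=5, T5=12, T6=21, T7=17, T8=20
Average turnaround = (20+20+4+5+12+21+17+20) / 8 = 119/8 = 14.88

14.88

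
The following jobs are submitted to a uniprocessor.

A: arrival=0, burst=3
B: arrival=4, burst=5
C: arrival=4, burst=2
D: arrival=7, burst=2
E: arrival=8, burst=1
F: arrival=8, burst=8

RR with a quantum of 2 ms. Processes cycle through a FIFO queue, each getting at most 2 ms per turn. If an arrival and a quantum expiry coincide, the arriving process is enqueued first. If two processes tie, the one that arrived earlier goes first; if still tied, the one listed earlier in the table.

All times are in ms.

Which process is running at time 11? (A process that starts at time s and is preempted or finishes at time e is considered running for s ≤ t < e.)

Gantt: | A 0-3 | idle 3-4 | B 4-6 | C 6-8 | B 8-10 | D 10-12 | E 12-13 | F 13-15 | B 15-16 | F 16-22 |
Completion: A=3  B=16  C=8  D=12  E=13  F=22

D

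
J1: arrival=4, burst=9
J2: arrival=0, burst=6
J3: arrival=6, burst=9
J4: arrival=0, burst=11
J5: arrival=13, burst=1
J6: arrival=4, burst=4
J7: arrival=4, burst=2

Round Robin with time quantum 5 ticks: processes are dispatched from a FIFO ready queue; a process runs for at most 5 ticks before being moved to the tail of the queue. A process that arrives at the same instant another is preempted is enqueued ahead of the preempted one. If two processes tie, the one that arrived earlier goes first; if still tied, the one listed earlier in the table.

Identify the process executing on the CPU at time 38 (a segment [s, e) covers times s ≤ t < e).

Timeline: | J2 0-5 | J4 5-10 | J1 10-15 | J6 15-19 | J7 19-21 | J2 21-22 | J3 22-27 | J4 27-32 | J5 32-33 | J1 33-37 | J3 37-41 | J4 41-42 |
Completion: J1=37  J2=22  J3=41  J4=42  J5=33  J6=19  J7=21
Turnaround (C−A): J1=33  J2=22  J3=35  J4=42  J5=20  J6=15  J7=17

J3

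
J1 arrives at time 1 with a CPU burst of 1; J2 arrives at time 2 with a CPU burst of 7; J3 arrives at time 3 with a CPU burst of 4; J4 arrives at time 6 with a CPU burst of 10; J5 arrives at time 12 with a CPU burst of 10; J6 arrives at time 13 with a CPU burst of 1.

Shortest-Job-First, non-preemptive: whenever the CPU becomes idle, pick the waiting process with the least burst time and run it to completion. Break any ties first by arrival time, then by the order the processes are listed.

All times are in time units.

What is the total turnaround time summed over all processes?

Schedule: | idle 0-1 | J1 1-2 | J2 2-9 | J3 9-13 | J6 13-14 | J4 14-24 | J5 24-34 |
Completion: J1=2  J2=9  J3=13  J4=24  J5=34  J6=14
Turnaround = completion − arrival: J1=1, J2=7, J3=10, J4=18, J5=22, J6=1
Total turnaround = 1 + 7 + 10 + 18 + 22 + 1 = 59

59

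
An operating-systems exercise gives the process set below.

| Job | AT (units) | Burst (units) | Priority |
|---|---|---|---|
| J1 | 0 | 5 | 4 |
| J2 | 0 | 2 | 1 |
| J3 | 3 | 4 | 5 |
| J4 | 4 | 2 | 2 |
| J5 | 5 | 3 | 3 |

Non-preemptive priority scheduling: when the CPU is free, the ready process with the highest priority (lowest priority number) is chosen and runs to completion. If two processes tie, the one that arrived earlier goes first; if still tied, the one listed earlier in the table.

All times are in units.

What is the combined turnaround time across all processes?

34

Schedule: | J2 0-2 | J1 2-7 | J4 7-9 | J5 9-12 | J3 12-16 |
Completion: J1=7  J2=2  J3=16  J4=9  J5=12
Turnaround (C−A): J1=7  J2=2  J3=13  J4=5  J5=7
Turnaround = completion − arrival: J1=7, J2=2, J3=13, J4=5, J5=7
Total turnaround = 7 + 2 + 13 + 5 + 7 = 34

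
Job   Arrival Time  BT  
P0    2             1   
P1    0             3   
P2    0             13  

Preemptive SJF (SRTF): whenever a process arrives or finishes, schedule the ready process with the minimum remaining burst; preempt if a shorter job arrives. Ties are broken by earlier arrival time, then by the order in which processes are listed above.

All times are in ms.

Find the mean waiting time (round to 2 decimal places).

1.67

Gantt: | P1 0-3 | P0 3-4 | P2 4-17 |
Completion: P0=4  P1=3  P2=17
Turnaround (C−A): P0=2  P1=3  P2=17
Waiting times: P0=1, P1=0, P2=4
Average waiting = (1+0+4) / 3 = 5/3 = 1.67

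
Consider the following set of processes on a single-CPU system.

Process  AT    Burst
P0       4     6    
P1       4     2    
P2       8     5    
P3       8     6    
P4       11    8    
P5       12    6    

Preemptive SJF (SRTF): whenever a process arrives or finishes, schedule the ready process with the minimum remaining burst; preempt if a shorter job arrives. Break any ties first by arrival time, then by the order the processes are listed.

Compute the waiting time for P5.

11

Schedule: | idle 0-4 | P1 4-6 | P0 6-12 | P2 12-17 | P3 17-23 | P5 23-29 | P4 29-37 |
Completion: P0=12  P1=6  P2=17  P3=23  P4=37  P5=29
Turnaround (C−A): P0=8  P1=2  P2=9  P3=15  P4=26  P5=17
Waiting(P5) = turnaround − burst = 17 − 6 = 11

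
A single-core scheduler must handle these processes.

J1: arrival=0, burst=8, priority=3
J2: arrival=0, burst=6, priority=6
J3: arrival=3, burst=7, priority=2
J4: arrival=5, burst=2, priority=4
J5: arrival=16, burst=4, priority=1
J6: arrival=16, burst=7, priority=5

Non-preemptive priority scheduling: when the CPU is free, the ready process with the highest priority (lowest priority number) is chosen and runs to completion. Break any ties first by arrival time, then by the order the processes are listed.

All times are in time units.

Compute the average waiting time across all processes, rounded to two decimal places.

8.17

Gantt: | J1 0-8 | J3 8-15 | J4 15-17 | J5 17-21 | J6 21-28 | J2 28-34 |
Completion: J1=8  J2=34  J3=15  J4=17  J5=21  J6=28
Turnaround (C−A): J1=8  J2=34  J3=12  J4=12  J5=5  J6=12
Waiting times: J1=0, J2=28, J3=5, J4=10, J5=1, J6=5
Average waiting = (0+28+5+10+1+5) / 6 = 49/6 = 8.17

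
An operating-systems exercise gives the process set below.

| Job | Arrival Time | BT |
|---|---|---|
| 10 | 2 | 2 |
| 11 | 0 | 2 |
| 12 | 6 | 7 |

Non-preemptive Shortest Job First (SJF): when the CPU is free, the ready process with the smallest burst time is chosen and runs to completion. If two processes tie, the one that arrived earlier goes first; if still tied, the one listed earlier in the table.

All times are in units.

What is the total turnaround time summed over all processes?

11

Schedule: | 11 0-2 | 10 2-4 | idle 4-6 | 12 6-13 |
Completion: 10=4  11=2  12=13
Turnaround (C−A): 10=2  11=2  12=7
Turnaround = completion − arrival: 10=2, 11=2, 12=7
Total turnaround = 2 + 2 + 7 = 11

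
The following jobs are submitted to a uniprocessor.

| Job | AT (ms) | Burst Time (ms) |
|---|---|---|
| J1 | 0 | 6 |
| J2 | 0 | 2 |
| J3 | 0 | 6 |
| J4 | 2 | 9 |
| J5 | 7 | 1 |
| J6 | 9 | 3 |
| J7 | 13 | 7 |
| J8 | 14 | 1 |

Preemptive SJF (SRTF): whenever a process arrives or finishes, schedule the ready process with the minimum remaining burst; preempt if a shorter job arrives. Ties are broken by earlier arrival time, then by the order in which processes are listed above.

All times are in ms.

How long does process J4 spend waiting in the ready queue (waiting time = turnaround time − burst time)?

24

Schedule: | J2 0-2 | J1 2-8 | J5 8-9 | J6 9-12 | J3 12-14 | J8 14-15 | J3 15-19 | J7 19-26 | J4 26-35 |
Completion: J1=8  J2=2  J3=19  J4=35  J5=9  J6=12  J7=26  J8=15
Turnaround (C−A): J1=8  J2=2  J3=19  J4=33  J5=2  J6=3  J7=13  J8=1
Waiting(J4) = turnaround − burst = 33 − 9 = 24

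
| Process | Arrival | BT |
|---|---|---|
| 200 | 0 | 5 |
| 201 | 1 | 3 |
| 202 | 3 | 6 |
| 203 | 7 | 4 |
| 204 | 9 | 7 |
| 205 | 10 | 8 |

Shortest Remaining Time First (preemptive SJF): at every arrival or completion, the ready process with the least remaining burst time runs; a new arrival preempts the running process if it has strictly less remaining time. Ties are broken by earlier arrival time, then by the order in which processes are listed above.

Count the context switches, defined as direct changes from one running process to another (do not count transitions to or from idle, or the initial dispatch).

Gantt: | 200 0-1 | 201 1-4 | 200 4-8 | 203 8-12 | 202 12-18 | 204 18-25 | 205 25-33 |
Completion: 200=8  201=4  202=18  203=12  204=25  205=33
Turnaround (C−A): 200=8  201=3  202=15  203=5  204=16  205=23

6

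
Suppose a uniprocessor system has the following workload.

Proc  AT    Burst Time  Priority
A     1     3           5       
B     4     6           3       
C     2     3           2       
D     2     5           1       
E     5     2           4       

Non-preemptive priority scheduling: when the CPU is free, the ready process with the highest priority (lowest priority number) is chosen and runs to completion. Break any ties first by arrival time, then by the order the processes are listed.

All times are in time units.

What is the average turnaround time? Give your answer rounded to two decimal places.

Timeline: | idle 0-1 | A 1-4 | D 4-9 | C 9-12 | B 12-18 | E 18-20 |
Completion: A=4  B=18  C=12  D=9  E=20
Turnaround times: A=3, B=14, C=10, D=7, E=15
Average turnaround = (3+14+10+7+15) / 5 = 49/5 = 9.80

9.80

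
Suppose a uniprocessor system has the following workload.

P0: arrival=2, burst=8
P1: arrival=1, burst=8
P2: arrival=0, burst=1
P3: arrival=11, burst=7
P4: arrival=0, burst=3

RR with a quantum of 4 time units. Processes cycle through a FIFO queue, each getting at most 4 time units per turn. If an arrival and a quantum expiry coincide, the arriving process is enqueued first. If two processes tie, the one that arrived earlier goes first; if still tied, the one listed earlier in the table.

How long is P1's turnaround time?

Schedule: | P2 0-1 | P4 1-4 | P1 4-8 | P0 8-12 | P1 12-16 | P3 16-20 | P0 20-24 | P3 24-27 |
Completion: P0=24  P1=16  P2=1  P3=27  P4=4
Turnaround (C−A): P0=22  P1=15  P2=1  P3=16  P4=4
Turnaround(P1) = completion − arrival = 16 − 1 = 15

15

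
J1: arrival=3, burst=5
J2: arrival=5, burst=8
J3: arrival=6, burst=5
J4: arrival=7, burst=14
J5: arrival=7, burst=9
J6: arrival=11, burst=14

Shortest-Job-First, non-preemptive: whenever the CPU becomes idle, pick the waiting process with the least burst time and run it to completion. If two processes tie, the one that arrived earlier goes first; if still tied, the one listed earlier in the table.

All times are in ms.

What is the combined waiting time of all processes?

80

Schedule: | idle 0-3 | J1 3-8 | J3 8-13 | J2 13-21 | J5 21-30 | J4 30-44 | J6 44-58 |
Completion: J1=8  J2=21  J3=13  J4=44  J5=30  J6=58
Waiting = turnaround − burst: J1=0, J2=8, J3=2, J4=23, J5=14, J6=33
Total waiting = 0 + 8 + 2 + 23 + 14 + 33 = 80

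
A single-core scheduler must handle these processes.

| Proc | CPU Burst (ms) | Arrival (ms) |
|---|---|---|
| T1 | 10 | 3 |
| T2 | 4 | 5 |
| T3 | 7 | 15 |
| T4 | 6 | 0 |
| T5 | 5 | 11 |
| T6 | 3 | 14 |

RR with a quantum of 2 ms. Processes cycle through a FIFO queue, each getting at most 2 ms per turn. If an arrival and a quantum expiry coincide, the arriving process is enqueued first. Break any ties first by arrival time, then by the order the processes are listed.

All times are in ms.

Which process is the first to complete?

T4

Gantt: | T4 0-4 | T1 4-6 | T4 6-8 | T2 8-10 | T1 10-12 | T2 12-14 | T5 14-16 | T1 16-18 | T6 18-20 | T3 20-22 | T5 22-24 | T1 24-26 | T6 26-27 | T3 27-29 | T5 29-30 | T1 30-32 | T3 32-35 |
Completion: T1=32  T2=14  T3=35  T4=8  T5=30  T6=27
Turnaround (C−A): T1=29  T2=9  T3=20  T4=8  T5=19  T6=13
Finish order: T4 → T2 → T6 → T5 → T1 → T3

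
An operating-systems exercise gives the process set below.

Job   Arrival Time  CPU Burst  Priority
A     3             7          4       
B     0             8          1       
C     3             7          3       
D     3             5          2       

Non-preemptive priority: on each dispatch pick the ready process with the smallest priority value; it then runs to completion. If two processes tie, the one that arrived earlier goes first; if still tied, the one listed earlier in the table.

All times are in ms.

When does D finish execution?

13

Gantt: | B 0-8 | D 8-13 | C 13-20 | A 20-27 |
Completion: A=27  B=8  C=20  D=13
Turnaround (C−A): A=24  B=8  C=17  D=10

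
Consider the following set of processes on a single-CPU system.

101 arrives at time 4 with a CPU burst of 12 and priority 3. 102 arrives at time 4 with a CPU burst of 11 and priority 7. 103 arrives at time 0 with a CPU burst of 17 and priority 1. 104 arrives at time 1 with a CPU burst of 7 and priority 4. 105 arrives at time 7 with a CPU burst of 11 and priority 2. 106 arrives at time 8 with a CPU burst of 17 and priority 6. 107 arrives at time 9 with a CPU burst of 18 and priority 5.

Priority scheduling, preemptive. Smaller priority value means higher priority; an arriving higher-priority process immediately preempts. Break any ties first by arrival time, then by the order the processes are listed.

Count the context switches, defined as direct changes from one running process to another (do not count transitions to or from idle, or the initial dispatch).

Timeline: | 103 0-17 | 105 17-28 | 101 28-40 | 104 40-47 | 107 47-65 | 106 65-82 | 102 82-93 |
Completion: 101=40  102=93  103=17  104=47  105=28  106=82  107=65

6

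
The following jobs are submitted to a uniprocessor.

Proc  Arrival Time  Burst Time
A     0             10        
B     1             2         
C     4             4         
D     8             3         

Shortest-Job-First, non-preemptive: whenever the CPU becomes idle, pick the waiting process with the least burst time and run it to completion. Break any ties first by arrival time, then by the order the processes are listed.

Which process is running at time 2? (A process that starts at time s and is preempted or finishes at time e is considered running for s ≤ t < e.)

A

Gantt: | A 0-10 | B 10-12 | D 12-15 | C 15-19 |
Completion: A=10  B=12  C=19  D=15
Turnaround (C−A): A=10  B=11  C=15  D=7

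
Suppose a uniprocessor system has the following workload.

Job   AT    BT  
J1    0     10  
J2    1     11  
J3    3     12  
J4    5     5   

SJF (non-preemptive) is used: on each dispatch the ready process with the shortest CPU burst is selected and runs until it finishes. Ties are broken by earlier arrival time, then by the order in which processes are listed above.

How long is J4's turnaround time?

Gantt: | J1 0-10 | J4 10-15 | J2 15-26 | J3 26-38 |
Completion: J1=10  J2=26  J3=38  J4=15
Turnaround (C−A): J1=10  J2=25  J3=35  J4=10
Turnaround(J4) = completion − arrival = 15 − 5 = 10

10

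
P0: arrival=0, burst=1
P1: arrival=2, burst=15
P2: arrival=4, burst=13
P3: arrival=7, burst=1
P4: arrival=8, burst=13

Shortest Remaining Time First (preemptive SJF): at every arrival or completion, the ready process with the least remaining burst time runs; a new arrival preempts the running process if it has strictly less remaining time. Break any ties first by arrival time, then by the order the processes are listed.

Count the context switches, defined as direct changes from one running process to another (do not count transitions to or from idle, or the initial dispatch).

Schedule: | P0 0-1 | idle 1-2 | P1 2-7 | P3 7-8 | P1 8-18 | P2 18-31 | P4 31-44 |
Completion: P0=1  P1=18  P2=31  P3=8  P4=44
Turnaround (C−A): P0=1  P1=16  P2=27  P3=1  P4=36

4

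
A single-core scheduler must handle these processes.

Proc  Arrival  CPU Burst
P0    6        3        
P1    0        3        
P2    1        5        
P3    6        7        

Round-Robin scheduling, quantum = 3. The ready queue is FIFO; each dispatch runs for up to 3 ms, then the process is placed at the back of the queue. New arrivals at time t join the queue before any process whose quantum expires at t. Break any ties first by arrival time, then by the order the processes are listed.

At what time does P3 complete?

18

Schedule: | P1 0-3 | P2 3-6 | P0 6-9 | P3 9-12 | P2 12-14 | P3 14-18 |
Completion: P0=9  P1=3  P2=14  P3=18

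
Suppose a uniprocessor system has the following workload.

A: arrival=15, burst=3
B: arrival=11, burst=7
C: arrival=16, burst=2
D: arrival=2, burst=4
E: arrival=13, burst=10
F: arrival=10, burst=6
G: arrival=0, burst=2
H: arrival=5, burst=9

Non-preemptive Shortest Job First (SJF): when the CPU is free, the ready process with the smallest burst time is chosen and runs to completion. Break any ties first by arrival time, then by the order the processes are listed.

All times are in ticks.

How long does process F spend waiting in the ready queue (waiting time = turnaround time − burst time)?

10

Gantt: | G 0-2 | D 2-6 | H 6-15 | A 15-18 | C 18-20 | F 20-26 | B 26-33 | E 33-43 |
Completion: A=18  B=33  C=20  D=6  E=43  F=26  G=2  H=15
Turnaround (C−A): A=3  B=22  C=4  D=4  E=30  F=16  G=2  H=10
Waiting(F) = turnaround − burst = 16 − 6 = 10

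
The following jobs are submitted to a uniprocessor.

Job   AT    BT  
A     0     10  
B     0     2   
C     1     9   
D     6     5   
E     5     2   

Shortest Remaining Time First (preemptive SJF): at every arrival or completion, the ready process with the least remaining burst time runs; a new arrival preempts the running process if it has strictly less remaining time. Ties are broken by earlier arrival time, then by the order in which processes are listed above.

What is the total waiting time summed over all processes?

27

Timeline: | B 0-2 | C 2-5 | E 5-7 | D 7-12 | C 12-18 | A 18-28 |
Completion: A=28  B=2  C=18  D=12  E=7
Turnaround (C−A): A=28  B=2  C=17  D=6  E=2
Waiting = turnaround − burst: A=18, B=0, C=8, D=1, E=0
Total waiting = 18 + 0 + 8 + 1 + 0 = 27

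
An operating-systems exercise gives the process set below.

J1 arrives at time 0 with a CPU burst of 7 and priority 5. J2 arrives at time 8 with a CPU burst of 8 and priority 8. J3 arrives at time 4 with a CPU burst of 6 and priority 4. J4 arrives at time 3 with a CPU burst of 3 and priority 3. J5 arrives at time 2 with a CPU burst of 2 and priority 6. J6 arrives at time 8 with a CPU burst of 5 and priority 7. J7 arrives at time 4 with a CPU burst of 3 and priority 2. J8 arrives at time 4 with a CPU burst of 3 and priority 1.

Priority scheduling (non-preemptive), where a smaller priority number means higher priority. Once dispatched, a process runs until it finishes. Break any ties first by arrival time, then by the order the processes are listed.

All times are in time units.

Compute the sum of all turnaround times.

125

Timeline: | J1 0-7 | J8 7-10 | J7 10-13 | J4 13-16 | J3 16-22 | J5 22-24 | J6 24-29 | J2 29-37 |
Completion: J1=7  J2=37  J3=22  J4=16  J5=24  J6=29  J7=13  J8=10
Turnaround = completion − arrival: J1=7, J2=29, J3=18, J4=13, J5=22, J6=21, J7=9, J8=6
Total turnaround = 7 + 29 + 18 + 13 + 22 + 21 + 9 + 6 = 125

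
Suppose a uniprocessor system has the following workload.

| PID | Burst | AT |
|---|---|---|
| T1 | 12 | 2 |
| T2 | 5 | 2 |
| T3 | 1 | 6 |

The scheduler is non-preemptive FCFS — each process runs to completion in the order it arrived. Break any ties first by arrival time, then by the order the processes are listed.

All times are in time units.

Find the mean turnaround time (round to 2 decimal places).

Gantt: | idle 0-2 | T1 2-14 | T2 14-19 | T3 19-20 |
Completion: T1=14  T2=19  T3=20
Turnaround (C−A): T1=12  T2=17  T3=14
Turnaround times: T1=12, T2=17, T3=14
Average turnaround = (12+17+14) / 3 = 43/3 = 14.33

14.33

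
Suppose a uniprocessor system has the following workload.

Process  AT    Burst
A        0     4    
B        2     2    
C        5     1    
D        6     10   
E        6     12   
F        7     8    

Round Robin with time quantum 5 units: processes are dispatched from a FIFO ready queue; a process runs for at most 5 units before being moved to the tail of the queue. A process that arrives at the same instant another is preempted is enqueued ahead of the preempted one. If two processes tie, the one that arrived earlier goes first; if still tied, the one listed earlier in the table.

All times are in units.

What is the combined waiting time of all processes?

Timeline: | A 0-4 | B 4-6 | C 6-7 | D 7-12 | E 12-17 | F 17-22 | D 22-27 | E 27-32 | F 32-35 | E 35-37 |
Completion: A=4  B=6  C=7  D=27  E=37  F=35
Turnaround (C−A): A=4  B=4  C=2  D=21  E=31  F=28
Waiting = turnaround − burst: A=0, B=2, C=1, D=11, E=19, F=20
Total waiting = 0 + 2 + 1 + 11 + 19 + 20 = 53

53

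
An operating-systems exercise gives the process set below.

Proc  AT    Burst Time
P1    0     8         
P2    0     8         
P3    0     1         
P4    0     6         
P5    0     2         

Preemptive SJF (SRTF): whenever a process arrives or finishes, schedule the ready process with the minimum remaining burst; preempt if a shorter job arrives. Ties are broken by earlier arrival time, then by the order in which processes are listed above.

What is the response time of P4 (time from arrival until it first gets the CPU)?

3

Gantt: | P3 0-1 | P5 1-3 | P4 3-9 | P1 9-17 | P2 17-25 |
Completion: P1=17  P2=25  P3=1  P4=9  P5=3
Turnaround (C−A): P1=17  P2=25  P3=1  P4=9  P5=3
Response(P4) = first start − arrival = 3 − 0 = 3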